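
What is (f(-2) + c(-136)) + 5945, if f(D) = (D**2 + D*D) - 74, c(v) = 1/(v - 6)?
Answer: 834817/142 ≈ 5879.0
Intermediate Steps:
c(v) = 1/(-6 + v)
f(D) = -74 + 2*D**2 (f(D) = (D**2 + D**2) - 74 = 2*D**2 - 74 = -74 + 2*D**2)
(f(-2) + c(-136)) + 5945 = ((-74 + 2*(-2)**2) + 1/(-6 - 136)) + 5945 = ((-74 + 2*4) + 1/(-142)) + 5945 = ((-74 + 8) - 1/142) + 5945 = (-66 - 1/142) + 5945 = -9373/142 + 5945 = 834817/142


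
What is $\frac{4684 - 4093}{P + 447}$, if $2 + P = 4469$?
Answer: $\frac{197}{1638} \approx 0.12027$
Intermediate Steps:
$P = 4467$ ($P = -2 + 4469 = 4467$)
$\frac{4684 - 4093}{P + 447} = \frac{4684 - 4093}{4467 + 447} = \frac{591}{4914} = 591 \cdot \frac{1}{4914} = \frac{197}{1638}$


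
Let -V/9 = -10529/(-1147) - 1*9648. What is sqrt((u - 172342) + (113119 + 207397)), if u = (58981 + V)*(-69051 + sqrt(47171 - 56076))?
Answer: sqrt(-13238553088618784 + 191724204250*I*sqrt(8905))/1147 ≈ 68.546 + 1.0031e+5*I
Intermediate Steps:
V = 99501543/1147 (V = -9*(-10529/(-1147) - 1*9648) = -9*(-10529*(-1/1147) - 9648) = -9*(10529/1147 - 9648) = -9*(-11055727/1147) = 99501543/1147 ≈ 86749.)
u = -11542064540250/1147 + 167152750*I*sqrt(8905)/1147 (u = (58981 + 99501543/1147)*(-69051 + sqrt(47171 - 56076)) = 167152750*(-69051 + sqrt(-8905))/1147 = 167152750*(-69051 + I*sqrt(8905))/1147 = -11542064540250/1147 + 167152750*I*sqrt(8905)/1147 ≈ -1.0063e+10 + 1.3752e+7*I)
sqrt((u - 172342) + (113119 + 207397)) = sqrt(((-11542064540250/1147 + 167152750*I*sqrt(8905)/1147) - 172342) + (113119 + 207397)) = sqrt((-11542262216524/1147 + 167152750*I*sqrt(8905)/1147) + 320516) = sqrt(-11541894584672/1147 + 167152750*I*sqrt(8905)/1147)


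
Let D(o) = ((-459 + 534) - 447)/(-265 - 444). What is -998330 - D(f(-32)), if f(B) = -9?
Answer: -707816342/709 ≈ -9.9833e+5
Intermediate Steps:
D(o) = 372/709 (D(o) = (75 - 447)/(-709) = -372*(-1/709) = 372/709)
-998330 - D(f(-32)) = -998330 - 1*372/709 = -998330 - 372/709 = -707816342/709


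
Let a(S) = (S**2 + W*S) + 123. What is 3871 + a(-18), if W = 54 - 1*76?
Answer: 4714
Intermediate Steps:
W = -22 (W = 54 - 76 = -22)
a(S) = 123 + S**2 - 22*S (a(S) = (S**2 - 22*S) + 123 = 123 + S**2 - 22*S)
3871 + a(-18) = 3871 + (123 + (-18)**2 - 22*(-18)) = 3871 + (123 + 324 + 396) = 3871 + 843 = 4714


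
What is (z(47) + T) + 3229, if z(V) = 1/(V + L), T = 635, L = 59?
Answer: 409585/106 ≈ 3864.0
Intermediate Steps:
z(V) = 1/(59 + V) (z(V) = 1/(V + 59) = 1/(59 + V))
(z(47) + T) + 3229 = (1/(59 + 47) + 635) + 3229 = (1/106 + 635) + 3229 = 67311/106 + 3229 = 409585/106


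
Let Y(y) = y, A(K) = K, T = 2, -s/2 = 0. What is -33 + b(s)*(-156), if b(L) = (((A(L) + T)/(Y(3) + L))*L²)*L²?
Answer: -33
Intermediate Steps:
s = 0 (s = -2*0 = 0)
b(L) = L⁴*(2 + L)/(3 + L) (b(L) = (((L + 2)/(3 + L))*L²)*L² = (((2 + L)/(3 + L))*L²)*L² = (L²*(2 + L)/(3 + L))*L² = L⁴*(2 + L)/(3 + L))
-33 + b(s)*(-156) = -33 + (0⁴*(2 + 0)/(3 + 0))*(-156) = -33 + (0*2/3)*(-156) = -33 + (0*(⅓)*2)*(-156) = -33 + 0*(-156) = -33 + 0 = -33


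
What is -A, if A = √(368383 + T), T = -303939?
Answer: -2*√16111 ≈ -253.86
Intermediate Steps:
A = 2*√16111 (A = √(368383 - 303939) = √64444 = 2*√16111 ≈ 253.86)
-A = -2*√16111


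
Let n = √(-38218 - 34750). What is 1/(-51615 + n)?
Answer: -51615/2664181193 - 2*I*√18242/2664181193 ≈ -1.9374e-5 - 1.0139e-7*I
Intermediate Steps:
n = 2*I*√18242 (n = √(-72968) = 2*I*√18242 ≈ 270.13*I)
1/(-51615 + n) = 1/(-51615 + 2*I*√18242)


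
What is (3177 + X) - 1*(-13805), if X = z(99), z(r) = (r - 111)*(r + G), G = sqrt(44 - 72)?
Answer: 15794 - 24*I*sqrt(7) ≈ 15794.0 - 63.498*I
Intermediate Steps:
G = 2*I*sqrt(7) (G = sqrt(-28) = 2*I*sqrt(7) ≈ 5.2915*I)
z(r) = (-111 + r)*(r + 2*I*sqrt(7)) (z(r) = (r - 111)*(r + 2*I*sqrt(7)) = (-111 + r)*(r + 2*I*sqrt(7)))
X = -1188 - 24*I*sqrt(7) (X = 99**2 - 111*99 - 222*I*sqrt(7) + 2*I*99*sqrt(7) = 9801 - 10989 - 222*I*sqrt(7) + 198*I*sqrt(7) = -1188 - 24*I*sqrt(7) ≈ -1188.0 - 63.498*I)
(3177 + X) - 1*(-13805) = (3177 + (-1188 - 24*I*sqrt(7))) - 1*(-13805) = (1989 - 24*I*sqrt(7)) + 13805 = 15794 - 24*I*sqrt(7)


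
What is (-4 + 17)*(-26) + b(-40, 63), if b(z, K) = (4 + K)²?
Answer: 4151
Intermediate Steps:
(-4 + 17)*(-26) + b(-40, 63) = (-4 + 17)*(-26) + (4 + 63)² = 13*(-26) + 67² = -338 + 4489 = 4151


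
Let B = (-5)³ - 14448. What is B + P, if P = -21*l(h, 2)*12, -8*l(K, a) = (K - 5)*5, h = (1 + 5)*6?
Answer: -19381/2 ≈ -9690.5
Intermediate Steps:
h = 36 (h = 6*6 = 36)
l(K, a) = 25/8 - 5*K/8 (l(K, a) = -(K - 5)*5/8 = -(-5 + K)*5/8 = -(-25 + 5*K)/8 = 25/8 - 5*K/8)
B = -14573 (B = -125 - 14448 = -14573)
P = 9765/2 (P = -21*(25/8 - 5/8*36)*12 = -21*(25/8 - 45/2)*12 = -21*(-155/8)*12 = (3255/8)*12 = 9765/2 ≈ 4882.5)
B + P = -14573 + 9765/2 = -19381/2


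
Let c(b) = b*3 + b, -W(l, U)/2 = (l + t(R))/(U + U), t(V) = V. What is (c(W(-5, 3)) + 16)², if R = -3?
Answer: 6400/9 ≈ 711.11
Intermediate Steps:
W(l, U) = -(-3 + l)/U (W(l, U) = -2*(l - 3)/(U + U) = -2*(-3 + l)/(2*U) = -2*(-3 + l)*1/(2*U) = -(-3 + l)/U)
c(b) = 4*b (c(b) = 3*b + b = 4*b)
(c(W(-5, 3)) + 16)² = (4*((3 - 1*(-5))/3) + 16)² = (4*((3 + 5)/3) + 16)² = (4*((⅓)*8) + 16)² = (4*(8/3) + 16)² = (32/3 + 16)² = (80/3)² = 6400/9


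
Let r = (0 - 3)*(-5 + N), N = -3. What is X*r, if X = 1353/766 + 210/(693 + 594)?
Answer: 2536228/54769 ≈ 46.308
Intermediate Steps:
X = 634057/328614 (X = 1353*(1/766) + 210/1287 = 1353/766 + 210*(1/1287) = 1353/766 + 70/429 = 634057/328614 ≈ 1.9295)
r = 24 (r = (0 - 3)*(-5 - 3) = -3*(-8) = 24)
X*r = (634057/328614)*24 = 2536228/54769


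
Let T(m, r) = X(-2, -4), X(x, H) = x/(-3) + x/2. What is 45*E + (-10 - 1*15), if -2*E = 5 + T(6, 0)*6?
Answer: -185/2 ≈ -92.500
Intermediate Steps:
X(x, H) = x/6 (X(x, H) = x*(-⅓) + x*(½) = -x/3 + x/2 = x/6)
T(m, r) = -⅓ (T(m, r) = (⅙)*(-2) = -⅓)
E = -3/2 (E = -(5 - ⅓*6)/2 = -(5 - 2)/2 = -½*3 = -3/2 ≈ -1.5000)
45*E + (-10 - 1*15) = 45*(-3/2) + (-10 - 1*15) = -135/2 + (-10 - 15) = -135/2 - 25 = -185/2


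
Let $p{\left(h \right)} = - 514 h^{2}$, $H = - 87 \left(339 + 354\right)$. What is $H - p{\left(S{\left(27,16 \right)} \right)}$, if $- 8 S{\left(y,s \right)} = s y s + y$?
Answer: $\frac{12372548985}{32} \approx 3.8664 \cdot 10^{8}$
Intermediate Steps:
$S{\left(y,s \right)} = - \frac{y}{8} - \frac{y s^{2}}{8}$ ($S{\left(y,s \right)} = - \frac{s y s + y}{8} = - \frac{y s^{2} + y}{8} = - \frac{y + y s^{2}}{8} = - \frac{y}{8} - \frac{y s^{2}}{8}$)
$H = -60291$ ($H = \left(-87\right) 693 = -60291$)
$H - p{\left(S{\left(27,16 \right)} \right)} = -60291 - - 514 \left(\left(- \frac{1}{8}\right) 27 \left(1 + 16^{2}\right)\right)^{2} = -60291 - - 514 \left(\left(- \frac{1}{8}\right) 27 \left(1 + 256\right)\right)^{2} = -60291 - - 514 \left(\left(- \frac{1}{8}\right) 27 \cdot 257\right)^{2} = -60291 - - 514 \left(- \frac{6939}{8}\right)^{2} = -60291 - \left(-514\right) \frac{48149721}{64} = -60291 - - \frac{12374478297}{32} = -60291 + \frac{12374478297}{32} = \frac{12372548985}{32}$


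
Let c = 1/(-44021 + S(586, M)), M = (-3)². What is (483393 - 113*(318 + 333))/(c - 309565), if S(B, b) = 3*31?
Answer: -6001004080/4532857107 ≈ -1.3239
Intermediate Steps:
M = 9
S(B, b) = 93
c = -1/43928 (c = 1/(-44021 + 93) = 1/(-43928) = -1/43928 ≈ -2.2765e-5)
(483393 - 113*(318 + 333))/(c - 309565) = (483393 - 113*(318 + 333))/(-1/43928 - 309565) = (483393 - 113*651)/(-13598571321/43928) = (483393 - 73563)*(-43928/13598571321) = 409830*(-43928/13598571321) = -6001004080/4532857107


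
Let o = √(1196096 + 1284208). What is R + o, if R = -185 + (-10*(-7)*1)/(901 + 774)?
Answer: -61961/335 + 4*√155019 ≈ 1389.9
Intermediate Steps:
o = 4*√155019 (o = √2480304 = 4*√155019 ≈ 1574.9)
R = -61961/335 (R = -185 + (70*1)/1675 = -185 + (1/1675)*70 = -185 + 14/335 = -61961/335 ≈ -184.96)
R + o = -61961/335 + 4*√155019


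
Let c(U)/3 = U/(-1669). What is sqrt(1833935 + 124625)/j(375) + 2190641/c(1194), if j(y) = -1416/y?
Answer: -3656179829/3582 - 125*sqrt(122410)/118 ≈ -1.0211e+6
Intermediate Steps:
c(U) = -3*U/1669 (c(U) = 3*(U/(-1669)) = 3*(U*(-1/1669)) = 3*(-U/1669) = -3*U/1669)
sqrt(1833935 + 124625)/j(375) + 2190641/c(1194) = sqrt(1833935 + 124625)/((-1416/375)) + 2190641/((-3/1669*1194)) = sqrt(1958560)/((-1416*1/375)) + 2190641/(-3582/1669) = (4*sqrt(122410))/(-472/125) + 2190641*(-1669/3582) = (4*sqrt(122410))*(-125/472) - 3656179829/3582 = -125*sqrt(122410)/118 - 3656179829/3582 = -3656179829/3582 - 125*sqrt(122410)/118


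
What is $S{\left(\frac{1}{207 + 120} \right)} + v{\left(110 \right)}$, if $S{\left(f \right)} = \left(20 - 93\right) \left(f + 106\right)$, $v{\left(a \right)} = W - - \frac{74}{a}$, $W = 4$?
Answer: $- \frac{139087906}{17985} \approx -7733.5$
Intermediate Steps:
$v{\left(a \right)} = 4 + \frac{74}{a}$ ($v{\left(a \right)} = 4 - - \frac{74}{a} = 4 + \frac{74}{a}$)
$S{\left(f \right)} = -7738 - 73 f$ ($S{\left(f \right)} = - 73 \left(106 + f\right) = -7738 - 73 f$)
$S{\left(\frac{1}{207 + 120} \right)} + v{\left(110 \right)} = \left(-7738 - \frac{73}{207 + 120}\right) + \left(4 + \frac{74}{110}\right) = \left(-7738 - \frac{73}{327}\right) + \left(4 + 74 \cdot \frac{1}{110}\right) = \left(-7738 - \frac{73}{327}\right) + \left(4 + \frac{37}{55}\right) = \left(-7738 - \frac{73}{327}\right) + \frac{257}{55} = - \frac{2530399}{327} + \frac{257}{55} = - \frac{139087906}{17985}$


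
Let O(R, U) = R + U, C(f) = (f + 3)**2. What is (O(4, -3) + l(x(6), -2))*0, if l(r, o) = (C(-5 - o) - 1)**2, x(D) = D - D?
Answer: 0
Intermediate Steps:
C(f) = (3 + f)**2
x(D) = 0
l(r, o) = (-1 + (-2 - o)**2)**2 (l(r, o) = ((3 + (-5 - o))**2 - 1)**2 = ((-2 - o)**2 - 1)**2 = (-1 + (-2 - o)**2)**2)
(O(4, -3) + l(x(6), -2))*0 = ((4 - 3) + (-1 + (2 - 2)**2)**2)*0 = (1 + (-1 + 0**2)**2)*0 = (1 + (-1 + 0)**2)*0 = (1 + (-1)**2)*0 = (1 + 1)*0 = 2*0 = 0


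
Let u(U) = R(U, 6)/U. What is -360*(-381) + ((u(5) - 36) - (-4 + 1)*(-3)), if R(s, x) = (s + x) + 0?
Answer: 685586/5 ≈ 1.3712e+5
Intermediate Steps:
R(s, x) = s + x
u(U) = (6 + U)/U (u(U) = (U + 6)/U = (6 + U)/U)
-360*(-381) + ((u(5) - 36) - (-4 + 1)*(-3)) = -360*(-381) + (((6 + 5)/5 - 36) - (-4 + 1)*(-3)) = 137160 + (((⅕)*11 - 36) - (-3)*(-3)) = 137160 + ((11/5 - 36) - 1*9) = 137160 + (-169/5 - 9) = 137160 - 214/5 = 685586/5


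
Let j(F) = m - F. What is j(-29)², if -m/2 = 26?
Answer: 529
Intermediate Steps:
m = -52 (m = -2*26 = -52)
j(F) = -52 - F
j(-29)² = (-52 - 1*(-29))² = (-52 + 29)² = (-23)² = 529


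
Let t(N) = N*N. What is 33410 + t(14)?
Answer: 33606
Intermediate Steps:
t(N) = N²
33410 + t(14) = 33410 + 14² = 33410 + 196 = 33606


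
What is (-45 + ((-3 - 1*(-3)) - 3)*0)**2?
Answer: 2025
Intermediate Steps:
(-45 + ((-3 - 1*(-3)) - 3)*0)**2 = (-45 + ((-3 + 3) - 3)*0)**2 = (-45 + (0 - 3)*0)**2 = (-45 - 3*0)**2 = (-45 + 0)**2 = (-45)**2 = 2025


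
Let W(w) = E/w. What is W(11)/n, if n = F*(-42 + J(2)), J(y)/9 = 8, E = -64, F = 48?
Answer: -2/495 ≈ -0.0040404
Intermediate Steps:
J(y) = 72 (J(y) = 9*8 = 72)
W(w) = -64/w
n = 1440 (n = 48*(-42 + 72) = 48*30 = 1440)
W(11)/n = -64/11/1440 = -64*1/11*(1/1440) = -64/11*1/1440 = -2/495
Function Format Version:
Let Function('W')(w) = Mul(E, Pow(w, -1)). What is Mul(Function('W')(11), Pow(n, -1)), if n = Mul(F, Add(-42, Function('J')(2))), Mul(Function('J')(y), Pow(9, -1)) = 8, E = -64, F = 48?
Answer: Rational(-2, 495) ≈ -0.0040404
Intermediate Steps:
Function('J')(y) = 72 (Function('J')(y) = Mul(9, 8) = 72)
Function('W')(w) = Mul(-64, Pow(w, -1))
n = 1440 (n = Mul(48, Add(-42, 72)) = Mul(48, 30) = 1440)
Mul(Function('W')(11), Pow(n, -1)) = Mul(Mul(-64, Pow(11, -1)), Pow(1440, -1)) = Mul(Mul(-64, Rational(1, 11)), Rational(1, 1440)) = Mul(Rational(-64, 11), Rational(1, 1440)) = Rational(-2, 495)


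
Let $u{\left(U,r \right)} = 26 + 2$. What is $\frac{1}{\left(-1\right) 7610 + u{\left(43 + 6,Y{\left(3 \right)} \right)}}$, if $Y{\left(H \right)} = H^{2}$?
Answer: $- \frac{1}{7582} \approx -0.00013189$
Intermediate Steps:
$u{\left(U,r \right)} = 28$
$\frac{1}{\left(-1\right) 7610 + u{\left(43 + 6,Y{\left(3 \right)} \right)}} = \frac{1}{\left(-1\right) 7610 + 28} = \frac{1}{-7610 + 28} = \frac{1}{-7582} = - \frac{1}{7582}$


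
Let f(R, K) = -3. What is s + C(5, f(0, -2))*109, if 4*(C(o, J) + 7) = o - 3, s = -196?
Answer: -1809/2 ≈ -904.50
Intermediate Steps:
C(o, J) = -31/4 + o/4 (C(o, J) = -7 + (o - 3)/4 = -7 + (-3 + o)/4 = -7 + (-3/4 + o/4) = -31/4 + o/4)
s + C(5, f(0, -2))*109 = -196 + (-31/4 + (1/4)*5)*109 = -196 + (-31/4 + 5/4)*109 = -196 - 13/2*109 = -196 - 1417/2 = -1809/2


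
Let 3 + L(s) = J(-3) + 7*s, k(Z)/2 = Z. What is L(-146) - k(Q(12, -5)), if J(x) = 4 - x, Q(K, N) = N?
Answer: -1008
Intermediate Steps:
k(Z) = 2*Z
L(s) = 4 + 7*s (L(s) = -3 + ((4 - 1*(-3)) + 7*s) = -3 + ((4 + 3) + 7*s) = -3 + (7 + 7*s) = 4 + 7*s)
L(-146) - k(Q(12, -5)) = (4 + 7*(-146)) - 2*(-5) = (4 - 1022) - 1*(-10) = -1018 + 10 = -1008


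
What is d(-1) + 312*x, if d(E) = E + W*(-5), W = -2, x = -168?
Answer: -52407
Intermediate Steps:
d(E) = 10 + E (d(E) = E - 2*(-5) = E + 10 = 10 + E)
d(-1) + 312*x = (10 - 1) + 312*(-168) = 9 - 52416 = -52407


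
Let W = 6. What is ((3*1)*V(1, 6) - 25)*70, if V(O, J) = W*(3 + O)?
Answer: 3290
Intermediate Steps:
V(O, J) = 18 + 6*O (V(O, J) = 6*(3 + O) = 18 + 6*O)
((3*1)*V(1, 6) - 25)*70 = ((3*1)*(18 + 6*1) - 25)*70 = (3*(18 + 6) - 25)*70 = (3*24 - 25)*70 = (72 - 25)*70 = 47*70 = 3290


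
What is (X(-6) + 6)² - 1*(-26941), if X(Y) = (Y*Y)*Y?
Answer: 71041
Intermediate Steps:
X(Y) = Y³ (X(Y) = Y²*Y = Y³)
(X(-6) + 6)² - 1*(-26941) = ((-6)³ + 6)² - 1*(-26941) = (-216 + 6)² + 26941 = (-210)² + 26941 = 44100 + 26941 = 71041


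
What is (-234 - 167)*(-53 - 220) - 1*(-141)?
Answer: 109614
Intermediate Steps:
(-234 - 167)*(-53 - 220) - 1*(-141) = -401*(-273) + 141 = 109473 + 141 = 109614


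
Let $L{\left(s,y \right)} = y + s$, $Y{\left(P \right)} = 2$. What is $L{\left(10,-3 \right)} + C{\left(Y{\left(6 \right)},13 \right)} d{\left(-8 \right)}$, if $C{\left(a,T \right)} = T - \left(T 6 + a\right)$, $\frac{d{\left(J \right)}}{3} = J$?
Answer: $1615$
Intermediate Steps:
$d{\left(J \right)} = 3 J$
$L{\left(s,y \right)} = s + y$
$C{\left(a,T \right)} = - a - 5 T$ ($C{\left(a,T \right)} = T - \left(6 T + a\right) = T - \left(a + 6 T\right) = - a - 5 T$)
$L{\left(10,-3 \right)} + C{\left(Y{\left(6 \right)},13 \right)} d{\left(-8 \right)} = \left(10 - 3\right) + \left(\left(-1\right) 2 - 65\right) 3 \left(-8\right) = 7 + \left(-2 - 65\right) \left(-24\right) = 7 - -1608 = 7 + 1608 = 1615$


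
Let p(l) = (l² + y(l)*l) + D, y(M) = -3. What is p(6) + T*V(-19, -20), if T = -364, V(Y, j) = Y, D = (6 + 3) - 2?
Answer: 6941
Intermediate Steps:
D = 7 (D = 9 - 2 = 7)
p(l) = 7 + l² - 3*l (p(l) = (l² - 3*l) + 7 = 7 + l² - 3*l)
p(6) + T*V(-19, -20) = (7 + 6² - 3*6) - 364*(-19) = (7 + 36 - 18) + 6916 = 25 + 6916 = 6941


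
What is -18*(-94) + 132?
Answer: 1824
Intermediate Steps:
-18*(-94) + 132 = 1692 + 132 = 1824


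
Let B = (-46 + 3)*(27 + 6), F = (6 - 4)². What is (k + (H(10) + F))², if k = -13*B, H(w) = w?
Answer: 340808521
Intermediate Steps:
F = 4 (F = 2² = 4)
B = -1419 (B = -43*33 = -1419)
k = 18447 (k = -13*(-1419) = 18447)
(k + (H(10) + F))² = (18447 + (10 + 4))² = (18447 + 14)² = 18461² = 340808521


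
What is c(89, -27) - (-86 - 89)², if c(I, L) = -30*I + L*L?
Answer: -32566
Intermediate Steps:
c(I, L) = L² - 30*I (c(I, L) = -30*I + L² = L² - 30*I)
c(89, -27) - (-86 - 89)² = ((-27)² - 30*89) - (-86 - 89)² = (729 - 2670) - 1*(-175)² = -1941 - 1*30625 = -1941 - 30625 = -32566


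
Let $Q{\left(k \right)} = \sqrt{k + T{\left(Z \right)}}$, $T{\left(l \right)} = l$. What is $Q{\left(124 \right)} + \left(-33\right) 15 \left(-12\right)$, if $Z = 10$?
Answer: $5940 + \sqrt{134} \approx 5951.6$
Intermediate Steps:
$Q{\left(k \right)} = \sqrt{10 + k}$ ($Q{\left(k \right)} = \sqrt{k + 10} = \sqrt{10 + k}$)
$Q{\left(124 \right)} + \left(-33\right) 15 \left(-12\right) = \sqrt{10 + 124} + \left(-33\right) 15 \left(-12\right) = \sqrt{134} - -5940 = \sqrt{134} + 5940 = 5940 + \sqrt{134}$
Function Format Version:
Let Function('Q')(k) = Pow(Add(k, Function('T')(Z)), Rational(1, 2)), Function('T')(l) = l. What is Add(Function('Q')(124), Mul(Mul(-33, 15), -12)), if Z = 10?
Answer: Add(5940, Pow(134, Rational(1, 2))) ≈ 5951.6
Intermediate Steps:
Function('Q')(k) = Pow(Add(10, k), Rational(1, 2)) (Function('Q')(k) = Pow(Add(k, 10), Rational(1, 2)) = Pow(Add(10, k), Rational(1, 2)))
Add(Function('Q')(124), Mul(Mul(-33, 15), -12)) = Add(Pow(Add(10, 124), Rational(1, 2)), Mul(Mul(-33, 15), -12)) = Add(Pow(134, Rational(1, 2)), Mul(-495, -12)) = Add(Pow(134, Rational(1, 2)), 5940) = Add(5940, Pow(134, Rational(1, 2)))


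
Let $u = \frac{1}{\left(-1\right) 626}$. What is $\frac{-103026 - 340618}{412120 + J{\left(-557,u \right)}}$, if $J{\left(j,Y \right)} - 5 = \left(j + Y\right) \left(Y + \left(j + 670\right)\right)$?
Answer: $- \frac{173853436144}{136837107129} \approx -1.2705$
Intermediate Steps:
$u = - \frac{1}{626}$ ($u = \frac{1}{-626} = - \frac{1}{626} \approx -0.0015974$)
$J{\left(j,Y \right)} = 5 + \left(Y + j\right) \left(670 + Y + j\right)$ ($J{\left(j,Y \right)} = 5 + \left(j + Y\right) \left(Y + \left(j + 670\right)\right) = 5 + \left(Y + j\right) \left(Y + \left(670 + j\right)\right) = 5 + \left(Y + j\right) \left(670 + Y + j\right)$)
$\frac{-103026 - 340618}{412120 + J{\left(-557,u \right)}} = \frac{-103026 - 340618}{412120 + \left(5 + \left(- \frac{1}{626}\right)^{2} + \left(-557\right)^{2} + 670 \left(- \frac{1}{626}\right) + 670 \left(-557\right) + 2 \left(- \frac{1}{626}\right) \left(-557\right)\right)} = - \frac{443644}{412120 + \left(5 + \frac{1}{391876} + 310249 - \frac{335}{313} - 373190 + \frac{557}{313}\right)} = - \frac{443644}{412120 - \frac{24662829991}{391876}} = - \frac{443644}{\frac{136837107129}{391876}} = \left(-443644\right) \frac{391876}{136837107129} = - \frac{173853436144}{136837107129}$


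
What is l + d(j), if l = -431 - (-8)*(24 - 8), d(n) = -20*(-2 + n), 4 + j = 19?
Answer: -563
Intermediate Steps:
j = 15 (j = -4 + 19 = 15)
d(n) = 40 - 20*n
l = -303 (l = -431 - (-8)*16 = -431 - 1*(-128) = -431 + 128 = -303)
l + d(j) = -303 + (40 - 20*15) = -303 + (40 - 300) = -303 - 260 = -563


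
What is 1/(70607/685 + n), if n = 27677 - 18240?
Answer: 685/6534952 ≈ 0.00010482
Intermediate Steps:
n = 9437
1/(70607/685 + n) = 1/(70607/685 + 9437) = 1/(6534952/685) = 685/6534952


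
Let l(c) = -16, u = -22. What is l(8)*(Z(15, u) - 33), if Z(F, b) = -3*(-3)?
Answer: 384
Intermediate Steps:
Z(F, b) = 9
l(8)*(Z(15, u) - 33) = -16*(9 - 33) = -16*(-24) = 384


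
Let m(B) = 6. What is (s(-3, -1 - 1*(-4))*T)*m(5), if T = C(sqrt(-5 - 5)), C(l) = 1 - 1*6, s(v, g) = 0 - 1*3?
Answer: 90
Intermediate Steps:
s(v, g) = -3 (s(v, g) = 0 - 3 = -3)
C(l) = -5 (C(l) = 1 - 6 = -5)
T = -5
(s(-3, -1 - 1*(-4))*T)*m(5) = -3*(-5)*6 = 15*6 = 90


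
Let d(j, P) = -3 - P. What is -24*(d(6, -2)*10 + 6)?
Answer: 96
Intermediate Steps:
-24*(d(6, -2)*10 + 6) = -24*((-3 - 1*(-2))*10 + 6) = -24*((-3 + 2)*10 + 6) = -24*(-1*10 + 6) = -24*(-10 + 6) = -24*(-4) = 96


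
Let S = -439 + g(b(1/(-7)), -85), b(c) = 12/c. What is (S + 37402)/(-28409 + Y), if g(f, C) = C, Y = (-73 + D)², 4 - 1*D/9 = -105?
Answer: 36878/796055 ≈ 0.046326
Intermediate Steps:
D = 981 (D = 36 - 9*(-105) = 36 + 945 = 981)
Y = 824464 (Y = (-73 + 981)² = 908² = 824464)
S = -524 (S = -439 - 85 = -524)
(S + 37402)/(-28409 + Y) = (-524 + 37402)/(-28409 + 824464) = 36878/796055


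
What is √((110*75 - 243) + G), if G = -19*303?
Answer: 15*√10 ≈ 47.434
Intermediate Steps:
G = -5757
√((110*75 - 243) + G) = √((110*75 - 243) - 5757) = √((8250 - 243) - 5757) = √(8007 - 5757) = √2250 = 15*√10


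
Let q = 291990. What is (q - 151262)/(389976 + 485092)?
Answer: 35182/218767 ≈ 0.16082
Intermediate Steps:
(q - 151262)/(389976 + 485092) = (291990 - 151262)/(389976 + 485092) = 140728/875068 = 140728*(1/875068) = 35182/218767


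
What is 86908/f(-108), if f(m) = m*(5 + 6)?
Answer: -21727/297 ≈ -73.155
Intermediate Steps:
f(m) = 11*m (f(m) = m*11 = 11*m)
86908/f(-108) = 86908/((11*(-108))) = 86908/(-1188) = 86908*(-1/1188) = -21727/297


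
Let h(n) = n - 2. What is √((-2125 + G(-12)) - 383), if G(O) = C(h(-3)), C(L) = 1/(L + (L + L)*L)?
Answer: I*√564295/15 ≈ 50.08*I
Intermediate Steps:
h(n) = -2 + n
C(L) = 1/(L + 2*L²) (C(L) = 1/(L + (2*L)*L) = 1/(L + 2*L²))
G(O) = 1/45 (G(O) = 1/((-2 - 3)*(1 + 2*(-2 - 3))) = 1/((-5)*(1 + 2*(-5))) = -1/(5*(1 - 10)) = -⅕/(-9) = -⅕*(-⅑) = 1/45)
√((-2125 + G(-12)) - 383) = √((-2125 + 1/45) - 383) = √(-95624/45 - 383) = √(-112859/45) = I*√564295/15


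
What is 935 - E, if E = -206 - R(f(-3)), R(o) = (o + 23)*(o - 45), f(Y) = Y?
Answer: 181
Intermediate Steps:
R(o) = (-45 + o)*(23 + o) (R(o) = (23 + o)*(-45 + o) = (-45 + o)*(23 + o))
E = 754 (E = -206 - (-1035 + (-3)**2 - 22*(-3)) = -206 - (-1035 + 9 + 66) = -206 - 1*(-960) = -206 + 960 = 754)
935 - E = 935 - 1*754 = 935 - 754 = 181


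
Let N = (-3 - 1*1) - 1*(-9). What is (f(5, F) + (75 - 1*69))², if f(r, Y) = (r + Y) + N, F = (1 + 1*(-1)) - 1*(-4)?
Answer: 400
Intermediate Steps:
N = 5 (N = (-3 - 1) + 9 = -4 + 9 = 5)
F = 4 (F = (1 - 1) + 4 = 0 + 4 = 4)
f(r, Y) = 5 + Y + r (f(r, Y) = (r + Y) + 5 = (Y + r) + 5 = 5 + Y + r)
(f(5, F) + (75 - 1*69))² = ((5 + 4 + 5) + (75 - 1*69))² = (14 + (75 - 69))² = (14 + 6)² = 20² = 400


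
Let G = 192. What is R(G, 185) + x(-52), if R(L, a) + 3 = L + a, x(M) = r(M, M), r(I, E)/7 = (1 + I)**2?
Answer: 18581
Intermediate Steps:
r(I, E) = 7*(1 + I)**2
x(M) = 7*(1 + M)**2
R(L, a) = -3 + L + a (R(L, a) = -3 + (L + a) = -3 + L + a)
R(G, 185) + x(-52) = (-3 + 192 + 185) + 7*(1 - 52)**2 = 374 + 7*(-51)**2 = 374 + 7*2601 = 374 + 18207 = 18581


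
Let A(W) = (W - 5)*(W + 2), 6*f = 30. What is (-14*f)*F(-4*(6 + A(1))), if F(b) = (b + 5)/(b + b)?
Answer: -1015/24 ≈ -42.292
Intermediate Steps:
f = 5 (f = (⅙)*30 = 5)
A(W) = (-5 + W)*(2 + W)
F(b) = (5 + b)/(2*b) (F(b) = (5 + b)/((2*b)) = (5 + b)*(1/(2*b)) = (5 + b)/(2*b))
(-14*f)*F(-4*(6 + A(1))) = (-14*5)*((5 - 4*(6 + (-10 + 1² - 3*1)))/(2*((-4*(6 + (-10 + 1² - 3*1)))))) = -35*(5 - 4*(6 + (-10 + 1 - 3)))/((-4*(6 + (-10 + 1 - 3)))) = -35*(5 - 4*(6 - 12))/((-4*(6 - 12))) = -35*(5 - 4*(-6))/((-4*(-6))) = -35*(5 + 24)/24 = -35*29/24 = -70*29/48 = -1015/24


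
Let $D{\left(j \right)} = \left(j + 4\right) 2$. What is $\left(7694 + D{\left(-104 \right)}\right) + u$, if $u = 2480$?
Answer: $9974$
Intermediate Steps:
$D{\left(j \right)} = 8 + 2 j$ ($D{\left(j \right)} = \left(4 + j\right) 2 = 8 + 2 j$)
$\left(7694 + D{\left(-104 \right)}\right) + u = \left(7694 + \left(8 + 2 \left(-104\right)\right)\right) + 2480 = \left(7694 + \left(8 - 208\right)\right) + 2480 = \left(7694 - 200\right) + 2480 = 7494 + 2480 = 9974$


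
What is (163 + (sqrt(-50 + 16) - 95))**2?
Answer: (68 + I*sqrt(34))**2 ≈ 4590.0 + 793.01*I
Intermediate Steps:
(163 + (sqrt(-50 + 16) - 95))**2 = (163 + (sqrt(-34) - 95))**2 = (163 + (I*sqrt(34) - 95))**2 = (163 + (-95 + I*sqrt(34)))**2 = (68 + I*sqrt(34))**2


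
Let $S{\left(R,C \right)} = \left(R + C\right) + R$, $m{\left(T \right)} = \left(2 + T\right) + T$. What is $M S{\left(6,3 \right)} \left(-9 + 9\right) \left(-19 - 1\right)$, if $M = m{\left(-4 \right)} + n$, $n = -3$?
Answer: $0$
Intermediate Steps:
$m{\left(T \right)} = 2 + 2 T$
$S{\left(R,C \right)} = C + 2 R$ ($S{\left(R,C \right)} = \left(C + R\right) + R = C + 2 R$)
$M = -9$ ($M = \left(2 + 2 \left(-4\right)\right) - 3 = \left(2 - 8\right) - 3 = -6 - 3 = -9$)
$M S{\left(6,3 \right)} \left(-9 + 9\right) \left(-19 - 1\right) = - 9 \left(3 + 2 \cdot 6\right) \left(-9 + 9\right) \left(-19 - 1\right) = - 9 \left(3 + 12\right) 0 \left(-20\right) = \left(-9\right) 15 \cdot 0 = \left(-135\right) 0 = 0$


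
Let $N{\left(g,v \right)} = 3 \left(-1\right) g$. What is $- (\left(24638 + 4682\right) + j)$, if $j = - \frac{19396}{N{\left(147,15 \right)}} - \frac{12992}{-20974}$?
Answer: $- \frac{135804439028}{4624767} \approx -29365.0$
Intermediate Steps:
$N{\left(g,v \right)} = - 3 g$
$j = \frac{206270588}{4624767}$ ($j = - \frac{19396}{\left(-3\right) 147} - \frac{12992}{-20974} = - \frac{19396}{-441} - - \frac{6496}{10487} = \left(-19396\right) \left(- \frac{1}{441}\right) + \frac{6496}{10487} = \frac{19396}{441} + \frac{6496}{10487} = \frac{206270588}{4624767} \approx 44.601$)
$- (\left(24638 + 4682\right) + j) = - (\left(24638 + 4682\right) + \frac{206270588}{4624767}) = - (29320 + \frac{206270588}{4624767}) = \left(-1\right) \frac{135804439028}{4624767} = - \frac{135804439028}{4624767}$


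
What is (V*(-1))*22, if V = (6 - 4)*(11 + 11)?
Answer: -968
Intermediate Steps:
V = 44 (V = 2*22 = 44)
(V*(-1))*22 = (44*(-1))*22 = -44*22 = -968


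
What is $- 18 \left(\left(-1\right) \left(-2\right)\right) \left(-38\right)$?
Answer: $1368$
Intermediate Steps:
$- 18 \left(\left(-1\right) \left(-2\right)\right) \left(-38\right) = \left(-18\right) 2 \left(-38\right) = \left(-36\right) \left(-38\right) = 1368$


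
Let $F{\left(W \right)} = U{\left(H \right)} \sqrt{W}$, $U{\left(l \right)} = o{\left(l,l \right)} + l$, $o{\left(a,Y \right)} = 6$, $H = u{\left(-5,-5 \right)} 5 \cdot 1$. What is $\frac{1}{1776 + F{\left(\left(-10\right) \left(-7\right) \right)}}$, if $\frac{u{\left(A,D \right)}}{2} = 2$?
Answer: $\frac{222}{388357} - \frac{13 \sqrt{70}}{1553428} \approx 0.00050162$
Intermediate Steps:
$u{\left(A,D \right)} = 4$ ($u{\left(A,D \right)} = 2 \cdot 2 = 4$)
$H = 20$ ($H = 4 \cdot 5 \cdot 1 = 20 \cdot 1 = 20$)
$U{\left(l \right)} = 6 + l$
$F{\left(W \right)} = 26 \sqrt{W}$ ($F{\left(W \right)} = \left(6 + 20\right) \sqrt{W} = 26 \sqrt{W}$)
$\frac{1}{1776 + F{\left(\left(-10\right) \left(-7\right) \right)}} = \frac{1}{1776 + 26 \sqrt{\left(-10\right) \left(-7\right)}} = \frac{1}{1776 + 26 \sqrt{70}}$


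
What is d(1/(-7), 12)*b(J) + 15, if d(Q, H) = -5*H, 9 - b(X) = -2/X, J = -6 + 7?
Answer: -645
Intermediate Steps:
J = 1
b(X) = 9 + 2/X (b(X) = 9 - (-2)/X = 9 + 2/X)
d(1/(-7), 12)*b(J) + 15 = (-5*12)*(9 + 2/1) + 15 = -60*(9 + 2*1) + 15 = -60*(9 + 2) + 15 = -60*11 + 15 = -660 + 15 = -645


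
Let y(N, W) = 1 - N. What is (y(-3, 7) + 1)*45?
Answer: 225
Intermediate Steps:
(y(-3, 7) + 1)*45 = ((1 - 1*(-3)) + 1)*45 = ((1 + 3) + 1)*45 = (4 + 1)*45 = 5*45 = 225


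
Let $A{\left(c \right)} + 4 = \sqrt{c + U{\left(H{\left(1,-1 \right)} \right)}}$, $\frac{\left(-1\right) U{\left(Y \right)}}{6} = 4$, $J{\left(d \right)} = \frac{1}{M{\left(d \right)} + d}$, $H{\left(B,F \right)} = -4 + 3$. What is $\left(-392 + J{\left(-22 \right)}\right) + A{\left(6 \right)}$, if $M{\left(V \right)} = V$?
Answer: $- \frac{17425}{44} + 3 i \sqrt{2} \approx -396.02 + 4.2426 i$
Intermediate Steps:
$H{\left(B,F \right)} = -1$
$J{\left(d \right)} = \frac{1}{2 d}$ ($J{\left(d \right)} = \frac{1}{d + d} = \frac{1}{2 d}$)
$U{\left(Y \right)} = -24$ ($U{\left(Y \right)} = \left(-6\right) 4 = -24$)
$A{\left(c \right)} = -4 + \sqrt{-24 + c}$ ($A{\left(c \right)} = -4 + \sqrt{c - 24} = -4 + \sqrt{-24 + c}$)
$\left(-392 + J{\left(-22 \right)}\right) + A{\left(6 \right)} = \left(-392 + \frac{1}{2 \left(-22\right)}\right) - \left(4 - \sqrt{-24 + 6}\right) = \left(-392 + \frac{1}{2} \left(- \frac{1}{22}\right)\right) - \left(4 - \sqrt{-18}\right) = \left(-392 - \frac{1}{44}\right) - \left(4 - 3 i \sqrt{2}\right) = - \frac{17249}{44} - \left(4 - 3 i \sqrt{2}\right) = - \frac{17425}{44} + 3 i \sqrt{2}$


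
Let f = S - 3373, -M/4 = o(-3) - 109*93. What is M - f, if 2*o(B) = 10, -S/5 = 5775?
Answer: 72776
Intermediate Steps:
S = -28875 (S = -5*5775 = -28875)
o(B) = 5 (o(B) = (1/2)*10 = 5)
M = 40528 (M = -4*(5 - 109*93) = -4*(5 - 10137) = -4*(-10132) = 40528)
f = -32248 (f = -28875 - 3373 = -32248)
M - f = 40528 - 1*(-32248) = 40528 + 32248 = 72776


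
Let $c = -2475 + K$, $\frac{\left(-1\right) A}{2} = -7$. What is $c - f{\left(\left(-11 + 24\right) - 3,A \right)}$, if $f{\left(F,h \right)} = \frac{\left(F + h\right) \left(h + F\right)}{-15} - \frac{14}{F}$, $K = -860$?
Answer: $- \frac{16476}{5} \approx -3295.2$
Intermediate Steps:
$A = 14$ ($A = \left(-2\right) \left(-7\right) = 14$)
$f{\left(F,h \right)} = - \frac{14}{F} - \frac{\left(F + h\right)^{2}}{15}$ ($f{\left(F,h \right)} = \left(F + h\right) \left(F + h\right) \left(- \frac{1}{15}\right) - \frac{14}{F} = \left(F + h\right)^{2} \left(- \frac{1}{15}\right) - \frac{14}{F} = - \frac{\left(F + h\right)^{2}}{15} - \frac{14}{F} = - \frac{14}{F} - \frac{\left(F + h\right)^{2}}{15}$)
$c = -3335$ ($c = -2475 - 860 = -3335$)
$c - f{\left(\left(-11 + 24\right) - 3,A \right)} = -3335 - \left(- \frac{14}{\left(-11 + 24\right) - 3} - \frac{\left(\left(\left(-11 + 24\right) - 3\right) + 14\right)^{2}}{15}\right) = -3335 - \left(- \frac{14}{13 - 3} - \frac{\left(\left(13 - 3\right) + 14\right)^{2}}{15}\right) = -3335 - \left(- \frac{14}{10} - \frac{\left(10 + 14\right)^{2}}{15}\right) = -3335 - \left(\left(-14\right) \frac{1}{10} - \frac{24^{2}}{15}\right) = -3335 - \left(- \frac{7}{5} - \frac{192}{5}\right) = -3335 - - \frac{199}{5} = -3335 + \frac{199}{5} = - \frac{16476}{5}$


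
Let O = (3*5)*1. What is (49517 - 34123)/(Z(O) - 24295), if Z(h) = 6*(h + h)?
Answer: -15394/24115 ≈ -0.63836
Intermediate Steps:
O = 15 (O = 15*1 = 15)
Z(h) = 12*h (Z(h) = 6*(2*h) = 12*h)
(49517 - 34123)/(Z(O) - 24295) = (49517 - 34123)/(12*15 - 24295) = 15394/(180 - 24295) = 15394/(-24115) = 15394*(-1/24115) = -15394/24115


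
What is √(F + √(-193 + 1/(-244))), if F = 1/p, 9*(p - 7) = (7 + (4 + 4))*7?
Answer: √(156282 + 23912*I*√2872673)/1708 ≈ 2.6407 + 2.6305*I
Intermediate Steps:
p = 56/3 (p = 7 + ((7 + (4 + 4))*7)/9 = 7 + ((7 + 8)*7)/9 = 7 + (15*7)/9 = 7 + (⅑)*105 = 7 + 35/3 = 56/3 ≈ 18.667)
F = 3/56 (F = 1/(56/3) = 3/56 ≈ 0.053571)
√(F + √(-193 + 1/(-244))) = √(3/56 + √(-193 + 1/(-244))) = √(3/56 + √(-193 - 1/244)) = √(3/56 + √(-47093/244)) = √(3/56 + I*√2872673/122)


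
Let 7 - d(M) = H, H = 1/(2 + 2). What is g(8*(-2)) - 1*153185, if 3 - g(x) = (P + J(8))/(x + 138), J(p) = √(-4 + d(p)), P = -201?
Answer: -18688003/122 - √11/244 ≈ -1.5318e+5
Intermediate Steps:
H = ¼ (H = 1/4 = ¼ ≈ 0.25000)
d(M) = 27/4 (d(M) = 7 - 1*¼ = 7 - ¼ = 27/4)
J(p) = √11/2 (J(p) = √(-4 + 27/4) = √(11/4) = √11/2)
g(x) = 3 - (-201 + √11/2)/(138 + x) (g(x) = 3 - (-201 + √11/2)/(x + 138) = 3 - (-201 + √11/2)/(138 + x))
g(8*(-2)) - 1*153185 = (1230 - √11 + 6*(8*(-2)))/(2*(138 + 8*(-2))) - 1*153185 = (1230 - √11 + 6*(-16))/(2*(138 - 16)) - 153185 = (½)*(1230 - √11 - 96)/122 - 153185 = (½)*(1/122)*(1134 - √11) - 153185 = (567/122 - √11/244) - 153185 = -18688003/122 - √11/244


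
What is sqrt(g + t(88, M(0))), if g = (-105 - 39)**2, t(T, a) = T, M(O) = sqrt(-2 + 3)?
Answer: 2*sqrt(5206) ≈ 144.31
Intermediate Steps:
M(O) = 1 (M(O) = sqrt(1) = 1)
g = 20736 (g = (-144)**2 = 20736)
sqrt(g + t(88, M(0))) = sqrt(20736 + 88) = sqrt(20824) = 2*sqrt(5206)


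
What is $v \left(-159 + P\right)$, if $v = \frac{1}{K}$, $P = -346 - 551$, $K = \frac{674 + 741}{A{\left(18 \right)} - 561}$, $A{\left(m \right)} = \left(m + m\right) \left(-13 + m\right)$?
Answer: $\frac{402336}{1415} \approx 284.34$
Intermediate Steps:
$A{\left(m \right)} = 2 m \left(-13 + m\right)$
$K = - \frac{1415}{381}$ ($K = \frac{674 + 741}{2 \cdot 18 \left(-13 + 18\right) - 561} = \frac{1415}{2 \cdot 18 \cdot 5 - 561} = \frac{1415}{180 - 561} = \frac{1415}{-381} = 1415 \left(- \frac{1}{381}\right) = - \frac{1415}{381} \approx -3.7139$)
$P = -897$ ($P = -346 - 551 = -897$)
$v = - \frac{381}{1415}$ ($v = \frac{1}{- \frac{1415}{381}} = - \frac{381}{1415} \approx -0.26926$)
$v \left(-159 + P\right) = - \frac{381 \left(-159 - 897\right)}{1415} = \left(- \frac{381}{1415}\right) \left(-1056\right) = \frac{402336}{1415}$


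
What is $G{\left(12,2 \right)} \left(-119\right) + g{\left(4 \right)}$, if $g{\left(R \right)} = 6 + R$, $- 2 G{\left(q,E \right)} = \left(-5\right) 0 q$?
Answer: $10$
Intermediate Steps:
$G{\left(q,E \right)} = 0$ ($G{\left(q,E \right)} = - \frac{\left(-5\right) 0 q}{2} = - \frac{0 q}{2} = \left(- \frac{1}{2}\right) 0 = 0$)
$G{\left(12,2 \right)} \left(-119\right) + g{\left(4 \right)} = 0 \left(-119\right) + \left(6 + 4\right) = 0 + 10 = 10$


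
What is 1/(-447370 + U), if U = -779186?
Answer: -1/1226556 ≈ -8.1529e-7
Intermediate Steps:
1/(-447370 + U) = 1/(-447370 - 779186) = 1/(-1226556) = -1/1226556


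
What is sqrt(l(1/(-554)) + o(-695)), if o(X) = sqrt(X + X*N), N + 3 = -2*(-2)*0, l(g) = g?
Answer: sqrt(-554 + 306916*sqrt(1390))/554 ≈ 6.1058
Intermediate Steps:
N = -3 (N = -3 - 2*(-2)*0 = -3 + 4*0 = -3 + 0 = -3)
o(X) = sqrt(2)*sqrt(-X) (o(X) = sqrt(X + X*(-3)) = sqrt(X - 3*X) = sqrt(-2*X) = sqrt(2)*sqrt(-X))
sqrt(l(1/(-554)) + o(-695)) = sqrt(1/(-554) + sqrt(2)*sqrt(-1*(-695))) = sqrt(-1/554 + sqrt(2)*sqrt(695)) = sqrt(-1/554 + sqrt(1390))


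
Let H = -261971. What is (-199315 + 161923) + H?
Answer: -299363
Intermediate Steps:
(-199315 + 161923) + H = (-199315 + 161923) - 261971 = -37392 - 261971 = -299363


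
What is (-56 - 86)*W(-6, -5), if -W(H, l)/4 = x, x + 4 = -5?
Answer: -5112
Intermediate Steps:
x = -9 (x = -4 - 5 = -9)
W(H, l) = 36 (W(H, l) = -4*(-9) = 36)
(-56 - 86)*W(-6, -5) = (-56 - 86)*36 = -142*36 = -5112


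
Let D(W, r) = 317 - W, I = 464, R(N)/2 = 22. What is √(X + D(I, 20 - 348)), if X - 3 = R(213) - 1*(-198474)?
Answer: √198374 ≈ 445.39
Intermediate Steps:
R(N) = 44 (R(N) = 2*22 = 44)
X = 198521 (X = 3 + (44 - 1*(-198474)) = 3 + (44 + 198474) = 3 + 198518 = 198521)
√(X + D(I, 20 - 348)) = √(198521 + (317 - 1*464)) = √(198521 + (317 - 464)) = √(198521 - 147) = √198374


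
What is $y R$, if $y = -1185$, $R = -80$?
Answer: $94800$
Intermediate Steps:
$y R = \left(-1185\right) \left(-80\right) = 94800$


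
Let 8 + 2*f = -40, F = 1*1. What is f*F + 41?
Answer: 17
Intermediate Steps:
F = 1
f = -24 (f = -4 + (½)*(-40) = -4 - 20 = -24)
f*F + 41 = -24*1 + 41 = -24 + 41 = 17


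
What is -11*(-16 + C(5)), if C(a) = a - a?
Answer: 176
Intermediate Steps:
C(a) = 0
-11*(-16 + C(5)) = -11*(-16 + 0) = -11*(-16) = 176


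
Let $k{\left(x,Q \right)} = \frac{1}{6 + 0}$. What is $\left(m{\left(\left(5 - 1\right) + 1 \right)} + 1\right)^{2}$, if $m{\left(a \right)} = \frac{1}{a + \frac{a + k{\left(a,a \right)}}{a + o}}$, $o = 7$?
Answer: $\frac{214369}{152881} \approx 1.4022$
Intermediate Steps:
$k{\left(x,Q \right)} = \frac{1}{6}$
$m{\left(a \right)} = \frac{1}{a + \frac{\frac{1}{6} + a}{7 + a}}$ ($m{\left(a \right)} = \frac{1}{a + \frac{a + \frac{1}{6}}{a + 7}} = \frac{1}{a + \frac{\frac{1}{6} + a}{7 + a}}$)
$\left(m{\left(\left(5 - 1\right) + 1 \right)} + 1\right)^{2} = \left(\frac{6 \left(7 + \left(\left(5 - 1\right) + 1\right)\right)}{1 + 6 \left(\left(5 - 1\right) + 1\right)^{2} + 48 \left(\left(5 - 1\right) + 1\right)} + 1\right)^{2} = \left(\frac{6 \left(7 + \left(4 + 1\right)\right)}{1 + 6 \left(4 + 1\right)^{2} + 48 \left(4 + 1\right)} + 1\right)^{2} = \left(\frac{6 \left(7 + 5\right)}{1 + 6 \cdot 5^{2} + 48 \cdot 5} + 1\right)^{2} = \left(6 \frac{1}{1 + 6 \cdot 25 + 240} \cdot 12 + 1\right)^{2} = \left(6 \frac{1}{1 + 150 + 240} \cdot 12 + 1\right)^{2} = \left(6 \cdot \frac{1}{391} \cdot 12 + 1\right)^{2} = \left(\frac{72}{391} + 1\right)^{2} = \left(\frac{463}{391}\right)^{2} = \frac{214369}{152881}$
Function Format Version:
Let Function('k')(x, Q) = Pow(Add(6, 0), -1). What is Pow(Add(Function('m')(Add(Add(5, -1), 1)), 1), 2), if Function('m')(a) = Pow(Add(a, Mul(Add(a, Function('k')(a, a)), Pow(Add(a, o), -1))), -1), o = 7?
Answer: Rational(214369, 152881) ≈ 1.4022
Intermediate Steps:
Function('k')(x, Q) = Rational(1, 6) (Function('k')(x, Q) = Pow(6, -1) = Rational(1, 6))
Function('m')(a) = Pow(Add(a, Mul(Pow(Add(7, a), -1), Add(Rational(1, 6), a))), -1) (Function('m')(a) = Pow(Add(a, Mul(Add(a, Rational(1, 6)), Pow(Add(a, 7), -1))), -1) = Pow(Add(a, Mul(Add(Rational(1, 6), a), Pow(Add(7, a), -1))), -1) = Pow(Add(a, Mul(Pow(Add(7, a), -1), Add(Rational(1, 6), a))), -1))
Pow(Add(Function('m')(Add(Add(5, -1), 1)), 1), 2) = Pow(Add(Mul(6, Pow(Add(1, Mul(6, Pow(Add(Add(5, -1), 1), 2)), Mul(48, Add(Add(5, -1), 1))), -1), Add(7, Add(Add(5, -1), 1))), 1), 2) = Pow(Add(Mul(6, Pow(Add(1, Mul(6, Pow(Add(4, 1), 2)), Mul(48, Add(4, 1))), -1), Add(7, Add(4, 1))), 1), 2) = Pow(Add(Mul(6, Pow(Add(1, Mul(6, Pow(5, 2)), Mul(48, 5)), -1), Add(7, 5)), 1), 2) = Pow(Add(Mul(6, Pow(Add(1, Mul(6, 25), 240), -1), 12), 1), 2) = Pow(Add(Mul(6, Pow(Add(1, 150, 240), -1), 12), 1), 2) = Pow(Add(Mul(6, Pow(391, -1), 12), 1), 2) = Pow(Add(Mul(6, Rational(1, 391), 12), 1), 2) = Pow(Add(Rational(72, 391), 1), 2) = Pow(Rational(463, 391), 2) = Rational(214369, 152881)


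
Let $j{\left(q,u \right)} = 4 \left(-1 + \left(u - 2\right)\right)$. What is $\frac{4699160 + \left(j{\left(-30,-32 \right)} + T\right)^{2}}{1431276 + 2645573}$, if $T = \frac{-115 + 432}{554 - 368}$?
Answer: $\frac{5628752141}{4863540276} \approx 1.1573$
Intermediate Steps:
$j{\left(q,u \right)} = -12 + 4 u$ ($j{\left(q,u \right)} = 4 \left(-1 + \left(u - 2\right)\right) = 4 \left(-1 + \left(-2 + u\right)\right) = 4 \left(-3 + u\right) = -12 + 4 u$)
$T = \frac{317}{186} \approx 1.7043$
$\frac{4699160 + \left(j{\left(-30,-32 \right)} + T\right)^{2}}{1431276 + 2645573} = \frac{4699160 + \left(\left(-12 + 4 \left(-32\right)\right) + \frac{317}{186}\right)^{2}}{1431276 + 2645573} = \frac{4699160 + \left(\left(-12 - 128\right) + \frac{317}{186}\right)^{2}}{4076849} = \left(4699160 + \left(-140 + \frac{317}{186}\right)^{2}\right) \frac{1}{4076849} = \left(4699160 + \left(- \frac{25723}{186}\right)^{2}\right) \frac{1}{4076849} = \left(4699160 + \frac{661672729}{34596}\right) \frac{1}{4076849} = \frac{163233812089}{34596} \cdot \frac{1}{4076849} = \frac{5628752141}{4863540276}$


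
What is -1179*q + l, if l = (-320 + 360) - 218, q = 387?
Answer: -456451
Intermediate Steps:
l = -178 (l = 40 - 218 = -178)
-1179*q + l = -1179*387 - 178 = -456273 - 178 = -456451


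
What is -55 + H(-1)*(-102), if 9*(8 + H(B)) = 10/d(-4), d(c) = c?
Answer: 2368/3 ≈ 789.33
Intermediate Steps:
H(B) = -149/18 (H(B) = -8 + (10/(-4))/9 = -8 + (10*(-¼))/9 = -8 + (⅑)*(-5/2) = -8 - 5/18 = -149/18)
-55 + H(-1)*(-102) = -55 - 149/18*(-102) = -55 + 2533/3 = 2368/3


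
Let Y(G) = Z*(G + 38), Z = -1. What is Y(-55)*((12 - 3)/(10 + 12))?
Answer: 153/22 ≈ 6.9545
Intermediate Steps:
Y(G) = -38 - G (Y(G) = -(G + 38) = -(38 + G) = -38 - G)
Y(-55)*((12 - 3)/(10 + 12)) = (-38 - 1*(-55))*((12 - 3)/(10 + 12)) = (-38 + 55)*(9/22) = 17*(9*(1/22)) = 17*(9/22) = 153/22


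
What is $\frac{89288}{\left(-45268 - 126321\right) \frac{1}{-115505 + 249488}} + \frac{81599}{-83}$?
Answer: $- \frac{1006936641443}{14241887} \approx -70703.0$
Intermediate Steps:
$\frac{89288}{\left(-45268 - 126321\right) \frac{1}{-115505 + 249488}} + \frac{81599}{-83} = \frac{89288}{\left(-171589\right) \frac{1}{133983}} + 81599 \left(- \frac{1}{83}\right) = \frac{89288}{\left(-171589\right) \frac{1}{133983}} - \frac{81599}{83} = \frac{89288}{- \frac{171589}{133983}} - \frac{81599}{83} = 89288 \left(- \frac{133983}{171589}\right) - \frac{81599}{83} = - \frac{11963074104}{171589} - \frac{81599}{83} = - \frac{1006936641443}{14241887}$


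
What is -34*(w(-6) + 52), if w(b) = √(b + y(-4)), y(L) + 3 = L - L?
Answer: -1768 - 102*I ≈ -1768.0 - 102.0*I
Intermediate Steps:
y(L) = -3 (y(L) = -3 + (L - L) = -3 + 0 = -3)
w(b) = √(-3 + b) (w(b) = √(b - 3) = √(-3 + b))
-34*(w(-6) + 52) = -34*(√(-3 - 6) + 52) = -34*(√(-9) + 52) = -34*(3*I + 52) = -34*(52 + 3*I) = -1768 - 102*I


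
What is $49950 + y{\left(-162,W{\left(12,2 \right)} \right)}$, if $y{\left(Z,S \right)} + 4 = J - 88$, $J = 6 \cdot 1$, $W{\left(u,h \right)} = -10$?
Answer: $49864$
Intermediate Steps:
$J = 6$
$y{\left(Z,S \right)} = -86$ ($y{\left(Z,S \right)} = -4 + \left(6 - 88\right) = -4 - 82 = -86$)
$49950 + y{\left(-162,W{\left(12,2 \right)} \right)} = 49950 - 86 = 49864$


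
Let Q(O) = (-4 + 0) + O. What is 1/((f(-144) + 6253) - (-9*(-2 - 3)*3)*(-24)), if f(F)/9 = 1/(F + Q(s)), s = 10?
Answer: 46/436675 ≈ 0.00010534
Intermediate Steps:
Q(O) = -4 + O
f(F) = 9/(6 + F) (f(F) = 9/(F + (-4 + 10)) = 9/(F + 6) = 9/(6 + F))
1/((f(-144) + 6253) - (-9*(-2 - 3)*3)*(-24)) = 1/((9/(6 - 144) + 6253) - (-9*(-2 - 3)*3)*(-24)) = 1/((9/(-138) + 6253) - (-(-45)*3)*(-24)) = 1/((9*(-1/138) + 6253) - (-9*(-15))*(-24)) = 1/((-3/46 + 6253) - 135*(-24)) = 1/(287635/46 - 1*(-3240)) = 1/(287635/46 + 3240) = 1/(436675/46) = 46/436675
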